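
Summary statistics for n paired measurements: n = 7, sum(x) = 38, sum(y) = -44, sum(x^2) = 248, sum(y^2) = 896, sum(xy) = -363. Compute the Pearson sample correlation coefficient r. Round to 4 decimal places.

Numerator: nΣxy − (Σx)(Σy) = 7·(-363) − (38)(-44) = -869
Denominator: √[(nΣx²−(Σx)²)(nΣy²−(Σy)²)]
  nΣx²−(Σx)² = 7·248 − 1444 = 292;  nΣy²−(Σy)² = 7·896 − 1936 = 4336
  √(292·4336) = √1266112 = 1125.2164
r = -869 / 1125.2164 = -0.7723

-0.7723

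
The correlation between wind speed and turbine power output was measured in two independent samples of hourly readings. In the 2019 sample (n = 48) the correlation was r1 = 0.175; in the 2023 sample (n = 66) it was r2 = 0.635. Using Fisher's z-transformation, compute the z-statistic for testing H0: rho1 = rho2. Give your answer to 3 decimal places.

-2.935

z1 = atanh(0.175) = 0.176820,  z2 = atanh(0.635) = 0.749750
SE = √(1/(n1−3) + 1/(n2−3)) = √(1/45 + 1/63) = √(0.0222222 + 0.0158730) = √0.0380952 = 0.195180
z = (z1 − z2)/SE = (0.176820 − 0.749750) / 0.195180 = -0.572930 / 0.195180 = -2.935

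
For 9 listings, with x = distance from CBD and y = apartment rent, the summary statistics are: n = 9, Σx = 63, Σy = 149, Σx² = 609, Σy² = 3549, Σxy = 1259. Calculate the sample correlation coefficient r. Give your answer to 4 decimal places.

0.5066

S_xy = nΣxy − ΣxΣy = 9·1259 − 63·149 = 11331 − 9387 = 1944
S_xx = nΣx² − (Σx)² = 9·609 − 63² = 5481 − 3969 = 1512
S_yy = nΣy² − (Σy)² = 9·3549 − 149² = 31941 − 22201 = 9740
r = S_xy / √(S_xx·S_yy) = 1944 / √(1512·9740) = 1944 / √14726880 = 1944 / 3837.5617 = 0.5066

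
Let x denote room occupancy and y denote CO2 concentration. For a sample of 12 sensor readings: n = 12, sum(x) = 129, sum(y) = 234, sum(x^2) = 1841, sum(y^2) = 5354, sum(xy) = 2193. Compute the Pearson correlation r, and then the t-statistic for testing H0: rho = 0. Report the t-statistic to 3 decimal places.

Numerator: nΣxy − (Σx)(Σy) = 12·2193 − (129)(234) = -3870
Denominator: √[(nΣx²−(Σx)²)(nΣy²−(Σy)²)]
  nΣx²−(Σx)² = 12·1841 − 16641 = 5451;  nΣy²−(Σy)² = 12·5354 − 54756 = 9492
  √(5451·9492) = √51740892 = 7193.1142
r = -3870 / 7193.1142 = -0.5380
t = r·√(n−2)/√(1−r²) = -0.5380·√10 / √(1−0.289444) = -1.701305 / 0.842945 = -2.018

-2.018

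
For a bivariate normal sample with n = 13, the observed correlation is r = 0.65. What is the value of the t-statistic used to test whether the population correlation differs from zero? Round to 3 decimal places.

t = r·√(n−2) / √(1−r²) with r = 0.65, n = 13
  = 0.65·√11 / √(1 − 0.4225)
  = 0.65·3.316625 / 0.759934
  = 2.155806 / 0.759934 = 2.837

2.837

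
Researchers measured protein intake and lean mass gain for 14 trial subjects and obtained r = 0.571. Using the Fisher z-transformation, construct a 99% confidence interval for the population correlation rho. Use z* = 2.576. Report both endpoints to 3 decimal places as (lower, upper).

(-0.127, 0.891)

Fisher z: z_r = atanh(r) = ½·ln((1+0.571)/(1−0.571)) = 0.649005
SE(z) = 1/√(n−3) = 1/√11 = 0.301511
99% ⇒ z* = 2.576; margin = 2.576·0.301511 = 0.776692
CI on z-scale: (-0.127687, 1.425697)
Back-transform: tanh(-0.127687) = -0.126998, tanh(1.425697) = 0.890781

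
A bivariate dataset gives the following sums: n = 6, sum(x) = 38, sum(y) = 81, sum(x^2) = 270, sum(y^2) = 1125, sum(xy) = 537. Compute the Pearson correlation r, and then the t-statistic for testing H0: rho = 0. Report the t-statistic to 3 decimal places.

S_xy = nΣxy − ΣxΣy = 6·537 − 38·81 = 3222 − 3078 = 144
S_xx = nΣx² − (Σx)² = 6·270 − 38² = 1620 − 1444 = 176
S_yy = nΣy² − (Σy)² = 6·1125 − 81² = 6750 − 6561 = 189
r = S_xy / √(S_xx·S_yy) = 144 / √(176·189) = 144 / √33264 = 144 / 182.3842 = 0.7895
t = r·√(n−2)/√(1−r²) = 0.7895·√4 / √(1−0.623310) = 1.579000 / 0.613751 = 2.573

2.573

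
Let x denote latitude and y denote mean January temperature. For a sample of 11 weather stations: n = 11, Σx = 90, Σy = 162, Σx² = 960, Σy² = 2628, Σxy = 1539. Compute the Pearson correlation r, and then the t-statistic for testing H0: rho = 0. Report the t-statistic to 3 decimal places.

6.925

S_xy = nΣxy − ΣxΣy = 11·1539 − 90·162 = 16929 − 14580 = 2349
S_xx = nΣx² − (Σx)² = 11·960 − 90² = 10560 − 8100 = 2460
S_yy = nΣy² − (Σy)² = 11·2628 − 162² = 28908 − 26244 = 2664
r = S_xy / √(S_xx·S_yy) = 2349 / √(2460·2664) = 2349 / √6553440 = 2349 / 2559.9687 = 0.9176
t = r·√(n−2)/√(1−r²) = 0.9176·√9 / √(1−0.841990) = 2.752800 / 0.397505 = 6.925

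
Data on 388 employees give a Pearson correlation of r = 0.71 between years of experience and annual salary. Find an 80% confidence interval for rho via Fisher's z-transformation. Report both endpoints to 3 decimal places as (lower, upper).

(0.676, 0.741)

z_r = atanh(0.71) = 0.887184;  SE = 1/√(n−3) = 1/√385 = 0.050965
z-limits: 0.887184 ± 1.282·0.050965 = 0.887184 ± 0.065337 = [0.821847, 0.952521]
ρ-limits: (tanh 0.821847, tanh 0.952521) = (0.676, 0.741)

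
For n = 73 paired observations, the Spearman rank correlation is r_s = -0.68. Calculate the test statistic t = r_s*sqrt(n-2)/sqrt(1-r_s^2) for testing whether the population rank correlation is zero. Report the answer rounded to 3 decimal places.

t = r_s·√(n−2) / √(1−r_s²) with r_s = -0.68, n = 73
  = -0.68·√71 / √(1 − 0.4624)
  = -0.68·8.426150 / 0.733212
  = -5.729782 / 0.733212 = -7.815

-7.815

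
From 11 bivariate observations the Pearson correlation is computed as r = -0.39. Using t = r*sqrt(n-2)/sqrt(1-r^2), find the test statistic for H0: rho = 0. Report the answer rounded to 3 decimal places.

1 − r² = 1 − 0.1521 = 0.8479;  √(1−r²) = 0.920815
√(n−2) = √9 = 3.000000
t = r·√(n−2)/√(1−r²) = -0.39 · 3.000000 / 0.920815 = -1.271

-1.271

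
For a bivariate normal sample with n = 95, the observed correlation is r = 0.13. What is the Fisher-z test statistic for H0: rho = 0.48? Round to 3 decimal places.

Fisher z: atanh(0.13) = 0.130740, atanh(0.48) = 0.522984
z = (z_r − z_0)·√(n−3) = (0.130740 − 0.522984)·√92 = -0.392244 · 9.591663 = -3.762

-3.762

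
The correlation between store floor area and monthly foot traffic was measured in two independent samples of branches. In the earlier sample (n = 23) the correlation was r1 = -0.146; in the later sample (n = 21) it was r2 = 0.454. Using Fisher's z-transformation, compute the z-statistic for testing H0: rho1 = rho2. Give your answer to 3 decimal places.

-1.960

z1 = atanh(-0.146) = -0.147051,  z2 = atanh(0.454) = 0.489727
SE = √(1/(n1−3) + 1/(n2−3)) = √(1/20 + 1/18) = √(0.0500000 + 0.0555556) = √0.1055556 = 0.324893
z = (z1 − z2)/SE = (-0.147051 − 0.489727) / 0.324893 = -0.636778 / 0.324893 = -1.960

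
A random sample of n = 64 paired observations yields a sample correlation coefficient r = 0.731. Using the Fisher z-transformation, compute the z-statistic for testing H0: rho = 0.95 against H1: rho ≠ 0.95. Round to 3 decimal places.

-7.036

Fisher z: atanh(0.731) = 0.930872, atanh(0.95) = 1.831781
z = (z_r − z_0)·√(n−3) = (0.930872 − 1.831781)·√61 = -0.900909 · 7.810250 = -7.036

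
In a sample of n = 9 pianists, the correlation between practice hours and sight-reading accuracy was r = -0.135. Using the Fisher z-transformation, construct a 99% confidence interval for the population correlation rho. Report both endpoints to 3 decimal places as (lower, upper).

(-0.830, 0.724)

z_r = atanh(-0.135) = -0.135829;  SE = 1/√(n−3) = 1/√6 = 0.408248
z-limits: -0.135829 ± 2.576·0.408248 = -0.135829 ± 1.051647 = [-1.187476, 0.915818]
ρ-limits: (tanh -1.187476, tanh 0.915818) = (-0.830, 0.724)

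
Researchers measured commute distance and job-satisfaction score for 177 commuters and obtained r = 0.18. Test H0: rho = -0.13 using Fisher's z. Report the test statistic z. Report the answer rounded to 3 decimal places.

Fisher z: atanh(0.18) = 0.181983, atanh(-0.13) = -0.130740
z = (z_r − z_0)·√(n−3) = (0.181983 − (-0.130740))·√174 = 0.312723 · 13.190906 = 4.125

4.125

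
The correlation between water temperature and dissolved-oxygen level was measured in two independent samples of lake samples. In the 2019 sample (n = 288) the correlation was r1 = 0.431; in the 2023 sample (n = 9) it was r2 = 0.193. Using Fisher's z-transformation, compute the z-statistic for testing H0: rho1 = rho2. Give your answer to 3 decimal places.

0.644

Fisher z-transforms: z1 = atanh(0.431) = 0.461124, z2 = atanh(0.193) = 0.195451; difference d = 0.265673
Var(d) = 1/285 + 1/6 = 0.0035088 + 0.1666667 = 0.1701755
z = d/√Var(d) = 0.265673 / √0.1701755 = 0.265673 / 0.412523 = 0.644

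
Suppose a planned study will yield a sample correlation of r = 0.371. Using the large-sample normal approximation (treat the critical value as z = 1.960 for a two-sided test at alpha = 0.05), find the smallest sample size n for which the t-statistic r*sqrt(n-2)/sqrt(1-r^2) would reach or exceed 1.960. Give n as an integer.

27

Need r·√(n−2)/√(1−r²) ≥ 1.960
√(n−2) ≥ 1.960·√(1−0.137641) / 0.371 = 1.960·0.928633 / 0.371 = 4.9060
n−2 ≥ 24.0688  ⇒  n ≥ 26.0688
Smallest integer n = 27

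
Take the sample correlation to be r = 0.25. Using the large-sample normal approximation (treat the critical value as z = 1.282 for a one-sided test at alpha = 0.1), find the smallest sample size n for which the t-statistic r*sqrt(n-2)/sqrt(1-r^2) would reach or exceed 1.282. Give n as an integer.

Need r·√(n−2)/√(1−r²) ≥ 1.282
√(n−2) ≥ 1.282·√(1−0.0625) / 0.25 = 1.282·0.968246 / 0.25 = 4.9652
n−2 ≥ 24.6532  ⇒  n ≥ 26.6532
Smallest integer n = 27

27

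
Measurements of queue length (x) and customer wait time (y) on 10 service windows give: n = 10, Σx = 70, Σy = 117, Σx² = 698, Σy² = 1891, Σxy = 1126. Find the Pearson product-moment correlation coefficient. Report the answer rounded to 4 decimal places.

0.9316

S_xy = nΣxy − ΣxΣy = 10·1126 − 70·117 = 11260 − 8190 = 3070
S_xx = nΣx² − (Σx)² = 10·698 − 70² = 6980 − 4900 = 2080
S_yy = nΣy² − (Σy)² = 10·1891 − 117² = 18910 − 13689 = 5221
r = S_xy / √(S_xx·S_yy) = 3070 / √(2080·5221) = 3070 / √10859680 = 3070 / 3295.4029 = 0.9316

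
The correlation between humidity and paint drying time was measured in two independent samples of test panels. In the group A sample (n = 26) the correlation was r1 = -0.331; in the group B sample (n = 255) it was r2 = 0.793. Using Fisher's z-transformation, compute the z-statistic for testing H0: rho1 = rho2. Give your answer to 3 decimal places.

-6.535

Fisher z-transforms: z1 = atanh(-0.331) = -0.343951, z2 = atanh(0.793) = 1.079463; difference d = -1.423414
Var(d) = 1/23 + 1/252 = 0.0434783 + 0.0039683 = 0.0474466
z = d/√Var(d) = -1.423414 / √0.0474466 = -1.423414 / 0.217822 = -6.535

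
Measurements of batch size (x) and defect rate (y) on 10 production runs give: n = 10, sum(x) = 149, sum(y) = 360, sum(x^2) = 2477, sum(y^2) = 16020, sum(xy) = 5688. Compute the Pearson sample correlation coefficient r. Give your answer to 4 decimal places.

0.3654

S_xy = nΣxy − ΣxΣy = 10·5688 − 149·360 = 56880 − 53640 = 3240
S_xx = nΣx² − (Σx)² = 10·2477 − 149² = 24770 − 22201 = 2569
S_yy = nΣy² − (Σy)² = 10·16020 − 360² = 160200 − 129600 = 30600
r = S_xy / √(S_xx·S_yy) = 3240 / √(2569·30600) = 3240 / √78611400 = 3240 / 8866.3070 = 0.3654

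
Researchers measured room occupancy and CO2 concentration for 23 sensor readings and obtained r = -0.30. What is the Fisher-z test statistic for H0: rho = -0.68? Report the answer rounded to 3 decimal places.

2.324

z_r = atanh(-0.30) = -0.309520,  z_0 = atanh(-0.68) = -0.829114
SE = 1/√(n−3) = 1/√20 = 0.223607
z = (z_r − z_0)/SE = (-0.309520 − (-0.829114)) / 0.223607 = 0.519594 / 0.223607 = 2.324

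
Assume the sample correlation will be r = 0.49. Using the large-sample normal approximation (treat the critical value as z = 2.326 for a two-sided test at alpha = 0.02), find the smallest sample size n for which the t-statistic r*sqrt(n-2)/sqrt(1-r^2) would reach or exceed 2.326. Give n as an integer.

Need r·√(n−2)/√(1−r²) ≥ 2.326
√(n−2) ≥ 2.326·√(1−0.2401) / 0.49 = 2.326·0.871722 / 0.49 = 4.1380
n−2 ≥ 17.1230  ⇒  n ≥ 19.1230
Smallest integer n = 20

20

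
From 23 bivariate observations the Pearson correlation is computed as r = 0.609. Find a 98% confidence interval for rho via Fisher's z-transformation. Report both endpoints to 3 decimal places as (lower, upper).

(0.185, 0.842)

z_r = atanh(0.609) = 0.707330;  SE = 1/√(n−3) = 1/√20 = 0.223607
z-limits: 0.707330 ± 2.326·0.223607 = 0.707330 ± 0.520110 = [0.187220, 1.227440]
ρ-limits: (tanh 0.187220, tanh 1.227440) = (0.185, 0.842)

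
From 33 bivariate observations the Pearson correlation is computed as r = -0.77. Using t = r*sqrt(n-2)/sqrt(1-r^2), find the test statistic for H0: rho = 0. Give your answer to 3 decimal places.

1 − r² = 1 − 0.5929 = 0.4071;  √(1−r²) = 0.638044
√(n−2) = √31 = 5.567764
t = r·√(n−2)/√(1−r²) = -0.77 · 5.567764 / 0.638044 = -6.719

-6.719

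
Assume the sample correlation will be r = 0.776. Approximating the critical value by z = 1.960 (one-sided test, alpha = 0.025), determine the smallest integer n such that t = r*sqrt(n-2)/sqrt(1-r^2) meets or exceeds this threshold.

r√(n−2)/√(1−r²) ≥ 1.960  ⇔  n−2 ≥ (1.960)²·(1−r²)/r²
(1−r²)/r² = (1−0.602176)/0.602176 = 0.6606
n ≥ 2 + 3.8416·0.6606 = 2 + 2.5378 = 4.5378
⌈4.5378⌉ = 5

5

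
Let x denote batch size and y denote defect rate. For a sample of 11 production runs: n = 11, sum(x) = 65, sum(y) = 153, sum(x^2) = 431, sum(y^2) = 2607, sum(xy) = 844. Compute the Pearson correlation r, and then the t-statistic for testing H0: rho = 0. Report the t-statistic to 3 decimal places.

-1.313

S_xy = nΣxy − ΣxΣy = 11·844 − 65·153 = 9284 − 9945 = -661
S_xx = nΣx² − (Σx)² = 11·431 − 65² = 4741 − 4225 = 516
S_yy = nΣy² − (Σy)² = 11·2607 − 153² = 28677 − 23409 = 5268
r = S_xy / √(S_xx·S_yy) = -661 / √(516·5268) = -661 / √2718288 = -661 / 1648.7231 = -0.4009
t = r·√(n−2)/√(1−r²) = -0.4009·√9 / √(1−0.160721) = -1.202700 / 0.916122 = -1.313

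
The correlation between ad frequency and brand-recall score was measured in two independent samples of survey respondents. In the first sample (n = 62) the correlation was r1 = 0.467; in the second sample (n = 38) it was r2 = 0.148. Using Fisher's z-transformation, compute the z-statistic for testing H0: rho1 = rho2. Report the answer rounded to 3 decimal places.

Fisher z-transforms: z1 = atanh(0.467) = 0.506227, z2 = atanh(0.148) = 0.149095; difference d = 0.357132
Var(d) = 1/59 + 1/35 = 0.0169492 + 0.0285714 = 0.0455206
z = d/√Var(d) = 0.357132 / √0.0455206 = 0.357132 / 0.213356 = 1.674

1.674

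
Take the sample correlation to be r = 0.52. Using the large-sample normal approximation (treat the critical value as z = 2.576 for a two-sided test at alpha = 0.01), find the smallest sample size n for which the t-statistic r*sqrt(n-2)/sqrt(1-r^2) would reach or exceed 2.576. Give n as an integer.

Need r·√(n−2)/√(1−r²) ≥ 2.576
√(n−2) ≥ 2.576·√(1−0.2704) / 0.52 = 2.576·0.854166 / 0.52 = 4.2314
n−2 ≥ 17.9047  ⇒  n ≥ 19.9047
Smallest integer n = 20

20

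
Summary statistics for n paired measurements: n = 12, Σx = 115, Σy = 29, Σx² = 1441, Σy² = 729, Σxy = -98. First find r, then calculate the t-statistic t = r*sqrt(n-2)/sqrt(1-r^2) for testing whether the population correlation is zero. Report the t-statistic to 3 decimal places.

Numerator: nΣxy − (Σx)(Σy) = 12·(-98) − (115)(29) = -4511
Denominator: √[(nΣx²−(Σx)²)(nΣy²−(Σy)²)]
  nΣx²−(Σx)² = 12·1441 − 13225 = 4067;  nΣy²−(Σy)² = 12·729 − 841 = 7907
  √(4067·7907) = √32157769 = 5670.7820
r = -4511 / 5670.7820 = -0.7955
t = r·√(n−2)/√(1−r²) = -0.7955·√10 / √(1−0.632820) = -2.515592 / 0.605954 = -4.151

-4.151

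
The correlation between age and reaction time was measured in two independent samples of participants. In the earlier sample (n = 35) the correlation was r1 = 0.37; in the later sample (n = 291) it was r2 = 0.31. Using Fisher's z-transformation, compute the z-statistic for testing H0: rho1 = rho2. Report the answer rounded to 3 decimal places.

z1 = atanh(0.37) = 0.388423,  z2 = atanh(0.31) = 0.320545
SE = √(1/(n1−3) + 1/(n2−3)) = √(1/32 + 1/288) = √(0.0312500 + 0.0034722) = √0.0347222 = 0.186339
z = (z1 − z2)/SE = (0.388423 − 0.320545) / 0.186339 = 0.067878 / 0.186339 = 0.364

0.364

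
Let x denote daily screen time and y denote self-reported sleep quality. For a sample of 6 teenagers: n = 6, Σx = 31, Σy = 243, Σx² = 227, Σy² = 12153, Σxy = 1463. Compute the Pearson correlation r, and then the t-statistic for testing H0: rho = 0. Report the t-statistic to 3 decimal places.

Numerator: nΣxy − (Σx)(Σy) = 6·1463 − (31)(243) = 1245
Denominator: √[(nΣx²−(Σx)²)(nΣy²−(Σy)²)]
  nΣx²−(Σx)² = 6·227 − 961 = 401;  nΣy²−(Σy)² = 6·12153 − 59049 = 13869
  √(401·13869) = √5561469 = 2358.2767
r = 1245 / 2358.2767 = 0.5279
t = r·√(n−2)/√(1−r²) = 0.5279·√4 / √(1−0.278678) = 1.055800 / 0.849307 = 1.243

1.243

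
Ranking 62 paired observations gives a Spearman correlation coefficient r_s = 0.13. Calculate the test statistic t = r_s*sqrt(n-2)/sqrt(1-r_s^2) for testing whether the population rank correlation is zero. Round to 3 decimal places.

1.016

1 − r_s² = 1 − 0.0169 = 0.9831;  √(1−r_s²) = 0.991514
√(n−2) = √60 = 7.745967
t = r_s·√(n−2)/√(1−r_s²) = 0.13 · 7.745967 / 0.991514 = 1.016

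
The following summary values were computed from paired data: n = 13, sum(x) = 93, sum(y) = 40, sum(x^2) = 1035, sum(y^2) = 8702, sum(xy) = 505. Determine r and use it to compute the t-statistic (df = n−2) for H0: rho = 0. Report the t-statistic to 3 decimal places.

0.411

Numerator: nΣxy − (Σx)(Σy) = 13·505 − (93)(40) = 2845
Denominator: √[(nΣx²−(Σx)²)(nΣy²−(Σy)²)]
  nΣx²−(Σx)² = 13·1035 − 8649 = 4806;  nΣy²−(Σy)² = 13·8702 − 1600 = 111526
  √(4806·111526) = √535993956 = 23151.5433
r = 2845 / 23151.5433 = 0.1229
t = r·√(n−2)/√(1−r²) = 0.1229·√11 / √(1−0.015104) = 0.407613 / 0.992419 = 0.411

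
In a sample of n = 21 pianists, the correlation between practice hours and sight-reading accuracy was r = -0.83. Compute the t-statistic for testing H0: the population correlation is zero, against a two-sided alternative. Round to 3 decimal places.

t = r·√(n−2) / √(1−r²) with r = -0.83, n = 21
  = -0.83·√19 / √(1 − 0.6889)
  = -0.83·4.358899 / 0.557763
  = -3.617886 / 0.557763 = -6.486

-6.486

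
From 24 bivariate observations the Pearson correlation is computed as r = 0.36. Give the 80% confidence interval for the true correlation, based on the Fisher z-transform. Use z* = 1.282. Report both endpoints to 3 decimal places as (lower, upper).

z_r = atanh(0.36) = 0.376886;  SE = 1/√(n−3) = 1/√21 = 0.218218
z-limits: 0.376886 ± 1.282·0.218218 = 0.376886 ± 0.279755 = [0.097131, 0.656641]
ρ-limits: (tanh 0.097131, tanh 0.656641) = (0.097, 0.576)

(0.097, 0.576)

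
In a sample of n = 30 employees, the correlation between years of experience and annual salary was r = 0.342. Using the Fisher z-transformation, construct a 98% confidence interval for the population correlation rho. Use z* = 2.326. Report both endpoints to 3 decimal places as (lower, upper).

(-0.091, 0.666)

z_r = atanh(0.342) = 0.356356;  SE = 1/√(n−3) = 1/√27 = 0.192450
z-limits: 0.356356 ± 2.326·0.192450 = 0.356356 ± 0.447639 = [-0.091283, 0.803995]
ρ-limits: (tanh -0.091283, tanh 0.803995) = (-0.091, 0.666)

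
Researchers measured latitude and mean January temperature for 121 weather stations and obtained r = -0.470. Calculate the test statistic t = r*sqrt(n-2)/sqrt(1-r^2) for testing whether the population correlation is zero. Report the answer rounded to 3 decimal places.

-5.809

1 − r² = 1 − 0.220900 = 0.779100;  √(1−r²) = 0.882666
√(n−2) = √119 = 10.908712
t = r·√(n−2)/√(1−r²) = -0.470 · 10.908712 / 0.882666 = -5.809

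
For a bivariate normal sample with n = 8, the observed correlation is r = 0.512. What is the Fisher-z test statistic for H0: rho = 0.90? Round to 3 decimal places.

-2.028

Fisher z: atanh(0.512) = 0.565437, atanh(0.90) = 1.472219
z = (z_r − z_0)·√(n−3) = (0.565437 − 1.472219)·√5 = -0.906782 · 2.236068 = -2.028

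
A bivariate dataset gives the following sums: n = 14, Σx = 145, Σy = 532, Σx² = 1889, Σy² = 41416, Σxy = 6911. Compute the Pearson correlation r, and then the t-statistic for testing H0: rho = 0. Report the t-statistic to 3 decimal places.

Numerator: nΣxy − (Σx)(Σy) = 14·6911 − (145)(532) = 19614
Denominator: √[(nΣx²−(Σx)²)(nΣy²−(Σy)²)]
  nΣx²−(Σx)² = 14·1889 − 21025 = 5421;  nΣy²−(Σy)² = 14·41416 − 283024 = 296800
  √(5421·296800) = √1608952800 = 40111.7539
r = 19614 / 40111.7539 = 0.4890
t = r·√(n−2)/√(1−r²) = 0.4890·√12 / √(1−0.239121) = 1.693946 / 0.872284 = 1.942

1.942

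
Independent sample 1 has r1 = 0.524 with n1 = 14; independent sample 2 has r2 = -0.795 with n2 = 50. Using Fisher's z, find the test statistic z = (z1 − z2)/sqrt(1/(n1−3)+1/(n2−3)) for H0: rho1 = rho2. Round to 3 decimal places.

z1 = atanh(0.524) = 0.581838,  z2 = atanh(-0.795) = -1.084875
SE = √(1/(n1−3) + 1/(n2−3)) = √(1/11 + 1/47) = √(0.0909091 + 0.0212766) = √0.1121857 = 0.334941
z = (z1 − z2)/SE = (0.581838 − (-1.084875)) / 0.334941 = 1.666713 / 0.334941 = 4.976

4.976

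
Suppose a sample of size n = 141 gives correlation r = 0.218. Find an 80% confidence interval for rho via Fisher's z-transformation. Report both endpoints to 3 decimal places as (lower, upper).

(0.112, 0.319)

Fisher z: z_r = atanh(r) = ½·ln((1+0.218)/(1−0.218)) = 0.221555
SE(z) = 1/√(n−3) = 1/√138 = 0.085126
80% ⇒ z* = 1.282; margin = 1.282·0.085126 = 0.109132
CI on z-scale: (0.112423, 0.330687)
Back-transform: tanh(0.112423) = 0.111952, tanh(0.330687) = 0.319138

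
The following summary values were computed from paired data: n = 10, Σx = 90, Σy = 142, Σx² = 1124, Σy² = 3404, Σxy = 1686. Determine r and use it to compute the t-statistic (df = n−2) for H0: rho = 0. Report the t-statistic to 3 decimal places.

S_xy = nΣxy − ΣxΣy = 10·1686 − 90·142 = 16860 − 12780 = 4080
S_xx = nΣx² − (Σx)² = 10·1124 − 90² = 11240 − 8100 = 3140
S_yy = nΣy² − (Σy)² = 10·3404 − 142² = 34040 − 20164 = 13876
r = S_xy / √(S_xx·S_yy) = 4080 / √(3140·13876) = 4080 / √43570640 = 4080 / 6600.8060 = 0.6181
t = r·√(n−2)/√(1−r²) = 0.6181·√8 / √(1−0.382048) = 1.748251 / 0.786099 = 2.224

2.224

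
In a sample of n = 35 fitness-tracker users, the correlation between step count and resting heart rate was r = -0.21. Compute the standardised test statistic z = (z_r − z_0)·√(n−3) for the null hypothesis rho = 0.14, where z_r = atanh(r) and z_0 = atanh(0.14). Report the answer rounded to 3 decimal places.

-2.003

z_r = atanh(-0.21) = -0.213171,  z_0 = atanh(0.14) = 0.140926
SE = 1/√(n−3) = 1/√32 = 0.176777
z = (z_r − z_0)/SE = (-0.213171 − 0.140926) / 0.176777 = -0.354097 / 0.176777 = -2.003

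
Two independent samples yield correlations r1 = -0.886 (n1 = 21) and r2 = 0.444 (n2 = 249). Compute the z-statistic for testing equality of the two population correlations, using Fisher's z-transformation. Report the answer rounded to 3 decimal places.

Fisher z-transforms: z1 = atanh(-0.886) = -1.403008, z2 = atanh(0.444) = 0.477202; difference d = -1.880210
Var(d) = 1/18 + 1/246 = 0.0555556 + 0.0040650 = 0.0596206
z = d/√Var(d) = -1.880210 / √0.0596206 = -1.880210 / 0.244173 = -7.700

-7.700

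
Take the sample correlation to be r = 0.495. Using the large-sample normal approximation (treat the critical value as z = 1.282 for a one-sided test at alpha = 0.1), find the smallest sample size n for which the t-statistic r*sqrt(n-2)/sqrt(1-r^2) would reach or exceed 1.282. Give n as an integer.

r√(n−2)/√(1−r²) ≥ 1.282  ⇔  n−2 ≥ (1.282)²·(1−r²)/r²
(1−r²)/r² = (1−0.245025)/0.245025 = 3.0812
n ≥ 2 + 1.643524·3.0812 = 2 + 5.0640 = 7.0640
⌈7.0640⌉ = 8

8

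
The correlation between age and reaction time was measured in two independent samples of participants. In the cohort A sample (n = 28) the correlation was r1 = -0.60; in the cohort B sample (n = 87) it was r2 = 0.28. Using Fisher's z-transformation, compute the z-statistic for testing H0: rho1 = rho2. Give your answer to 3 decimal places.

-4.305

z1 = atanh(-0.60) = -0.693147,  z2 = atanh(0.28) = 0.287682
SE = √(1/(n1−3) + 1/(n2−3)) = √(1/25 + 1/84) = √(0.0400000 + 0.0119048) = √0.0519048 = 0.227826
z = (z1 − z2)/SE = (-0.693147 − 0.287682) / 0.227826 = -0.980829 / 0.227826 = -4.305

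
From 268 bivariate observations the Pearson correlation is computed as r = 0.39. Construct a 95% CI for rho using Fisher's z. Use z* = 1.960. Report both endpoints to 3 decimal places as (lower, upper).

z_r = atanh(0.39) = 0.411800;  SE = 1/√(n−3) = 1/√265 = 0.061430
z-limits: 0.411800 ± 1.960·0.061430 = 0.411800 ± 0.120403 = [0.291397, 0.532203]
ρ-limits: (tanh 0.291397, tanh 0.532203) = (0.283, 0.487)

(0.283, 0.487)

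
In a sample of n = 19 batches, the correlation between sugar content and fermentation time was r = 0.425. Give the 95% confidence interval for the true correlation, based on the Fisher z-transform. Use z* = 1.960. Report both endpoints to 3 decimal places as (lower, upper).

(-0.036, 0.737)

z_r = atanh(0.425) = 0.453779;  SE = 1/√(n−3) = 1/√16 = 0.250000
z-limits: 0.453779 ± 1.960·0.250000 = 0.453779 ± 0.490000 = [-0.036221, 0.943779]
ρ-limits: (tanh -0.036221, tanh 0.943779) = (-0.036, 0.737)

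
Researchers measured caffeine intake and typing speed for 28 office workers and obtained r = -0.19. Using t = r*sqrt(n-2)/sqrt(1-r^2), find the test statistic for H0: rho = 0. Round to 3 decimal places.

1 − r² = 1 − 0.0361 = 0.9639;  √(1−r²) = 0.981784
√(n−2) = √26 = 5.099020
t = r·√(n−2)/√(1−r²) = -0.19 · 5.099020 / 0.981784 = -0.987

-0.987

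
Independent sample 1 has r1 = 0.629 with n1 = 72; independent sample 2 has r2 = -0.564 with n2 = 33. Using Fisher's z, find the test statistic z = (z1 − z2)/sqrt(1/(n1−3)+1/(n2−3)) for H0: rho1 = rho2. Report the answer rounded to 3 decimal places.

Fisher z-transforms: z1 = atanh(0.629) = 0.739760, z2 = atanh(-0.564) = -0.638680; difference d = 1.378440
Var(d) = 1/69 + 1/30 = 0.0144928 + 0.0333333 = 0.0478261
z = d/√Var(d) = 1.378440 / √0.0478261 = 1.378440 / 0.218692 = 6.303

6.303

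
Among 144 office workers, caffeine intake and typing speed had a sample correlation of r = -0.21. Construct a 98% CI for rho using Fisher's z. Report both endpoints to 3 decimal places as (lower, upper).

Fisher z: z_r = atanh(r) = ½·ln((1+(-0.21))/(1−(-0.21))) = -0.213171
SE(z) = 1/√(n−3) = 1/√141 = 0.084215
98% ⇒ z* = 2.326; margin = 2.326·0.084215 = 0.195884
CI on z-scale: (-0.409055, -0.017287)
Back-transform: tanh(-0.409055) = -0.387670, tanh(-0.017287) = -0.017285

(-0.388, -0.017)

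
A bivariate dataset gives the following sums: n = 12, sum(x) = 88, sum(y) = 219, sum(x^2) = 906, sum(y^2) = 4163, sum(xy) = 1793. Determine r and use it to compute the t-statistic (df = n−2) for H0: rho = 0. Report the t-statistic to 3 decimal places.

Numerator: nΣxy − (Σx)(Σy) = 12·1793 − (88)(219) = 2244
Denominator: √[(nΣx²−(Σx)²)(nΣy²−(Σy)²)]
  nΣx²−(Σx)² = 12·906 − 7744 = 3128;  nΣy²−(Σy)² = 12·4163 − 47961 = 1995
  √(3128·1995) = √6240360 = 2498.0713
r = 2244 / 2498.0713 = 0.8983
t = r·√(n−2)/√(1−r²) = 0.8983·√10 / √(1−0.806943) = 2.840674 / 0.439383 = 6.465

6.465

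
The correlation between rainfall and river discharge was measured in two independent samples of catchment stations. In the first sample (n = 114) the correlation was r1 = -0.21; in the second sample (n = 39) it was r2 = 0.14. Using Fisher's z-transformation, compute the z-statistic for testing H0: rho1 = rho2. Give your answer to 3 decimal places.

-1.846

Fisher z-transforms: z1 = atanh(-0.21) = -0.213171, z2 = atanh(0.14) = 0.140926; difference d = -0.354097
Var(d) = 1/111 + 1/36 = 0.0090090 + 0.0277778 = 0.0367868
z = d/√Var(d) = -0.354097 / √0.0367868 = -0.354097 / 0.191799 = -1.846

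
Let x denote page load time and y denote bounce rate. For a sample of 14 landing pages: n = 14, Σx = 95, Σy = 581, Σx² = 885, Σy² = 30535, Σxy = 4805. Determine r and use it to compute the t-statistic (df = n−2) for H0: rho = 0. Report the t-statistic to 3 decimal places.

3.340

Numerator: nΣxy − (Σx)(Σy) = 14·4805 − (95)(581) = 12075
Denominator: √[(nΣx²−(Σx)²)(nΣy²−(Σy)²)]
  nΣx²−(Σx)² = 14·885 − 9025 = 3365;  nΣy²−(Σy)² = 14·30535 − 337561 = 89929
  √(3365·89929) = √302611085 = 17395.7203
r = 12075 / 17395.7203 = 0.6941
t = r·√(n−2)/√(1−r²) = 0.6941·√12 / √(1−0.481775) = 2.404433 / 0.719878 = 3.340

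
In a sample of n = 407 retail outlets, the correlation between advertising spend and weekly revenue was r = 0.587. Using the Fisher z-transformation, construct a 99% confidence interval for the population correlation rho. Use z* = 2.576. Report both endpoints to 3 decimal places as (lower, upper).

(0.497, 0.665)

Fisher z: z_r = atanh(r) = ½·ln((1+0.587)/(1−0.587)) = 0.673077
SE(z) = 1/√(n−3) = 1/√404 = 0.049752
99% ⇒ z* = 2.576; margin = 2.576·0.049752 = 0.128161
CI on z-scale: (0.544916, 0.801238)
Back-transform: tanh(0.544916) = 0.496700, tanh(0.801238) = 0.664728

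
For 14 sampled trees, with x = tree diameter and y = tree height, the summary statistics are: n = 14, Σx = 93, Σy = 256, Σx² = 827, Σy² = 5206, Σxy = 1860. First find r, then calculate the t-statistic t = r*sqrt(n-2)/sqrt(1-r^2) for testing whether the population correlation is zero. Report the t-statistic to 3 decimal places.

Numerator: nΣxy − (Σx)(Σy) = 14·1860 − (93)(256) = 2232
Denominator: √[(nΣx²−(Σx)²)(nΣy²−(Σy)²)]
  nΣx²−(Σx)² = 14·827 − 8649 = 2929;  nΣy²−(Σy)² = 14·5206 − 65536 = 7348
  √(2929·7348) = √21522292 = 4639.2124
r = 2232 / 4639.2124 = 0.4811
t = r·√(n−2)/√(1−r²) = 0.4811·√12 / √(1−0.231457) = 1.666579 / 0.876666 = 1.901

1.901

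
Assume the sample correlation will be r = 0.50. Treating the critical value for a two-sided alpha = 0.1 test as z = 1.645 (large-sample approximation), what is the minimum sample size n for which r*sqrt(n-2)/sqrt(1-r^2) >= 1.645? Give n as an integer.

11

r√(n−2)/√(1−r²) ≥ 1.645  ⇔  n−2 ≥ (1.645)²·(1−r²)/r²
(1−r²)/r² = (1−0.2500)/0.2500 = 3.0000
n ≥ 2 + 2.706025·3.0000 = 2 + 8.1181 = 10.1181
⌈10.1181⌉ = 11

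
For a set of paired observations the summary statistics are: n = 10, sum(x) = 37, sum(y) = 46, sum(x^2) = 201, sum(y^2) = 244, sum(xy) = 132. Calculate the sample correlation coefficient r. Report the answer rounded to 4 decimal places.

Numerator: nΣxy − (Σx)(Σy) = 10·132 − (37)(46) = -382
Denominator: √[(nΣx²−(Σx)²)(nΣy²−(Σy)²)]
  nΣx²−(Σx)² = 10·201 − 1369 = 641;  nΣy²−(Σy)² = 10·244 − 2116 = 324
  √(641·324) = √207684 = 455.7236
r = -382 / 455.7236 = -0.8382

-0.8382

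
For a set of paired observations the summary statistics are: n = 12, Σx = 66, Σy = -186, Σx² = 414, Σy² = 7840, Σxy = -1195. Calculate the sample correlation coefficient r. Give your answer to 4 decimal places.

-0.3421

S_xy = nΣxy − ΣxΣy = 12·(-1195) − 66·(-186) = -14340 − (-12276) = -2064
S_xx = nΣx² − (Σx)² = 12·414 − 66² = 4968 − 4356 = 612
S_yy = nΣy² − (Σy)² = 12·7840 − (-186)² = 94080 − 34596 = 59484
r = S_xy / √(S_xx·S_yy) = -2064 / √(612·59484) = -2064 / √36404208 = -2064 / 6033.5900 = -0.3421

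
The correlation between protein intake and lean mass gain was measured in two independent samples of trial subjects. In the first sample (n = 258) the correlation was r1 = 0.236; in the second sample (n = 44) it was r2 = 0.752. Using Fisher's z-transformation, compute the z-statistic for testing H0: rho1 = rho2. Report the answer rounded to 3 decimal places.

Fisher z-transforms: z1 = atanh(0.236) = 0.240534, z2 = atanh(0.752) = 0.977542; difference d = -0.737008
Var(d) = 1/255 + 1/41 = 0.0039216 + 0.0243902 = 0.0283118
z = d/√Var(d) = -0.737008 / √0.0283118 = -0.737008 / 0.168261 = -4.380

-4.380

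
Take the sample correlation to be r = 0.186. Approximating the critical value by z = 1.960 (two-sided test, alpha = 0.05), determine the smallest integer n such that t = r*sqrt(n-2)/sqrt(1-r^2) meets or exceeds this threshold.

110

r√(n−2)/√(1−r²) ≥ 1.960  ⇔  n−2 ≥ (1.960)²·(1−r²)/r²
(1−r²)/r² = (1−0.034596)/0.034596 = 27.9051
n ≥ 2 + 3.8416·27.9051 = 2 + 107.2002 = 109.2002
⌈109.2002⌉ = 110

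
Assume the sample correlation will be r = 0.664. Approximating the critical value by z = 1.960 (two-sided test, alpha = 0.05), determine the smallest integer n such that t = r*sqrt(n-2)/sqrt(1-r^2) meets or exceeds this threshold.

r√(n−2)/√(1−r²) ≥ 1.960  ⇔  n−2 ≥ (1.960)²·(1−r²)/r²
(1−r²)/r² = (1−0.440896)/0.440896 = 1.2681
n ≥ 2 + 3.8416·1.2681 = 2 + 4.8715 = 6.8715
⌈6.8715⌉ = 7

7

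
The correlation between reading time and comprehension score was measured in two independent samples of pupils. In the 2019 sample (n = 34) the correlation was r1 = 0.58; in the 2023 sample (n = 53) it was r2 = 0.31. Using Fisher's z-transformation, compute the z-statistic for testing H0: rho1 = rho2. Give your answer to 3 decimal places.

Fisher z-transforms: z1 = atanh(0.58) = 0.662463, z2 = atanh(0.31) = 0.320545; difference d = 0.341918
Var(d) = 1/31 + 1/50 = 0.0322581 + 0.0200000 = 0.0522581
z = d/√Var(d) = 0.341918 / √0.0522581 = 0.341918 / 0.228600 = 1.496

1.496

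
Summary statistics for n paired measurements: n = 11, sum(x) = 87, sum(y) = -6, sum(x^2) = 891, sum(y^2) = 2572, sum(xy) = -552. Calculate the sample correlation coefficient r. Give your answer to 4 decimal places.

-0.6989

S_xy = nΣxy − ΣxΣy = 11·(-552) − 87·(-6) = -6072 − (-522) = -5550
S_xx = nΣx² − (Σx)² = 11·891 − 87² = 9801 − 7569 = 2232
S_yy = nΣy² − (Σy)² = 11·2572 − (-6)² = 28292 − 36 = 28256
r = S_xy / √(S_xx·S_yy) = -5550 / √(2232·28256) = -5550 / √63067392 = -5550 / 7941.4981 = -0.6989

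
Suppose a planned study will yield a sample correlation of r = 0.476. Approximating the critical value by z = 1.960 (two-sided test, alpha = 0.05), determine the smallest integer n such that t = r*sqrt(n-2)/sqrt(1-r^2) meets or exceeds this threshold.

Need r·√(n−2)/√(1−r²) ≥ 1.960
√(n−2) ≥ 1.960·√(1−0.226576) / 0.476 = 1.960·0.879445 / 0.476 = 3.6212
n−2 ≥ 13.1131  ⇒  n ≥ 15.1131
Smallest integer n = 16

16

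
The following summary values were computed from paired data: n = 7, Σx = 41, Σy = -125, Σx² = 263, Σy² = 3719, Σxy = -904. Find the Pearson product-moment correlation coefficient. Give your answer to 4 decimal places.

S_xy = nΣxy − ΣxΣy = 7·(-904) − 41·(-125) = -6328 − (-5125) = -1203
S_xx = nΣx² − (Σx)² = 7·263 − 41² = 1841 − 1681 = 160
S_yy = nΣy² − (Σy)² = 7·3719 − (-125)² = 26033 − 15625 = 10408
r = S_xy / √(S_xx·S_yy) = -1203 / √(160·10408) = -1203 / √1665280 = -1203 / 1290.4573 = -0.9322

-0.9322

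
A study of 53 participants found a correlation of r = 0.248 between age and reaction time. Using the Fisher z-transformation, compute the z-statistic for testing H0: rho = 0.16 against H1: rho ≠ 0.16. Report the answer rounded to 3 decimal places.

0.650

z_r = atanh(0.248) = 0.253281,  z_0 = atanh(0.16) = 0.161387
SE = 1/√(n−3) = 1/√50 = 0.141421
z = (z_r − z_0)/SE = (0.253281 − 0.161387) / 0.141421 = 0.091894 / 0.141421 = 0.650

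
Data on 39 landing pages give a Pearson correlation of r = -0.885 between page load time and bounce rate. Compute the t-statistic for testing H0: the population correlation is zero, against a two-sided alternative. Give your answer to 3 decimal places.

1 − r² = 1 − 0.783225 = 0.216775;  √(1−r²) = 0.465591
√(n−2) = √37 = 6.082763
t = r·√(n−2)/√(1−r²) = -0.885 · 6.082763 / 0.465591 = -11.562

-11.562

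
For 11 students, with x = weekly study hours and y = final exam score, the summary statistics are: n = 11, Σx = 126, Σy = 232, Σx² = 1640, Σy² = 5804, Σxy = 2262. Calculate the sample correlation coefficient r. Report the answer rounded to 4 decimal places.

Numerator: nΣxy − (Σx)(Σy) = 11·2262 − (126)(232) = -4350
Denominator: √[(nΣx²−(Σx)²)(nΣy²−(Σy)²)]
  nΣx²−(Σx)² = 11·1640 − 15876 = 2164;  nΣy²−(Σy)² = 11·5804 − 53824 = 10020
  √(2164·10020) = √21683280 = 4656.5309
r = -4350 / 4656.5309 = -0.9342

-0.9342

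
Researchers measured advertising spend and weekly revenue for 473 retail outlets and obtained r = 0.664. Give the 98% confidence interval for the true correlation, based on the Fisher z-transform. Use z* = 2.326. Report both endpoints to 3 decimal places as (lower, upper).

Fisher z: z_r = atanh(r) = ½·ln((1+0.664)/(1−0.664)) = 0.799934
SE(z) = 1/√(n−3) = 1/√470 = 0.046127
98% ⇒ z* = 2.326; margin = 2.326·0.046127 = 0.107291
CI on z-scale: (0.692643, 0.907225)
Back-transform: tanh(0.692643) = 0.599677, tanh(0.907225) = 0.719798

(0.600, 0.720)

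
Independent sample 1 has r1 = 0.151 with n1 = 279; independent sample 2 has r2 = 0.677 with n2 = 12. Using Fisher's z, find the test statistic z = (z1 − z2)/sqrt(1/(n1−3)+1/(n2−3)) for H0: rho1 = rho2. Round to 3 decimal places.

Fisher z-transforms: z1 = atanh(0.151) = 0.152164, z2 = atanh(0.677) = 0.823555; difference d = -0.671391
Var(d) = 1/276 + 1/9 = 0.0036232 + 0.1111111 = 0.1147343
z = d/√Var(d) = -0.671391 / √0.1147343 = -0.671391 / 0.338725 = -1.982

-1.982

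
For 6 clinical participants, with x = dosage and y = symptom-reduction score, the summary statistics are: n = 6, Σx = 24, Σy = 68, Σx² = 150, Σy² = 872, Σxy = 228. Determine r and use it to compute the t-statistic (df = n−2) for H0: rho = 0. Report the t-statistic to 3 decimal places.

Numerator: nΣxy − (Σx)(Σy) = 6·228 − (24)(68) = -264
Denominator: √[(nΣx²−(Σx)²)(nΣy²−(Σy)²)]
  nΣx²−(Σx)² = 6·150 − 576 = 324;  nΣy²−(Σy)² = 6·872 − 4624 = 608
  √(324·608) = √196992 = 443.8378
r = -264 / 443.8378 = -0.5948
t = r·√(n−2)/√(1−r²) = -0.5948·√4 / √(1−0.353787) = -1.189600 / 0.803874 = -1.480

-1.480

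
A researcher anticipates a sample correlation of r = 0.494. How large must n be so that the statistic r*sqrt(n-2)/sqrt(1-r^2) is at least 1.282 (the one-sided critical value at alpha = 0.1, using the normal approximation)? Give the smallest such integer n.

r√(n−2)/√(1−r²) ≥ 1.282  ⇔  n−2 ≥ (1.282)²·(1−r²)/r²
(1−r²)/r² = (1−0.244036)/0.244036 = 3.0978
n ≥ 2 + 1.643524·3.0978 = 2 + 5.0913 = 7.0913
⌈7.0913⌉ = 8

8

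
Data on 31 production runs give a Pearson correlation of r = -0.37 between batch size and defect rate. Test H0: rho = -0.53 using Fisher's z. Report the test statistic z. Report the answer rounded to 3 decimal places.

1.067

z_r = atanh(-0.37) = -0.388423,  z_0 = atanh(-0.53) = -0.590145
SE = 1/√(n−3) = 1/√28 = 0.188982
z = (z_r − z_0)/SE = (-0.388423 − (-0.590145)) / 0.188982 = 0.201722 / 0.188982 = 1.067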